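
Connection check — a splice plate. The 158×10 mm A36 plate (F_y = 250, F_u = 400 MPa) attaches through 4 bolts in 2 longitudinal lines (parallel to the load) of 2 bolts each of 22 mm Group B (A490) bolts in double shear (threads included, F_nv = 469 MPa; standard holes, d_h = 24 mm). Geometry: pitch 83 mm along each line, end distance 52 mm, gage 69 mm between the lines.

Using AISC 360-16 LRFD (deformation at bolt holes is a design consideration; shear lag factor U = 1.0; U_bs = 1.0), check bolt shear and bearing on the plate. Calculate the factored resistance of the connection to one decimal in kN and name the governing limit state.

Bolt shear: A_b = π(22)²/4 = 380.13 mm². φR_n = 0.75 × 469 × 380.13 × 4 × 2 = 1069.7 kN.
Bearing (10 mm plate, F_u = 400 MPa): end bolts L_c = 52 − 24/2 = 40, R_n = min(1.2×40×10×400, 2.4×22×10×400) = 192 kN/bolt; interior L_c = 83 − 24 = 59, R_n = 211.2 kN/bolt. φR_n = 0.75 × (2×192 + 2×211.2) = 604.8 kN.
Governing: min(1069.7, 604.8) = 604.8 kN → bearing.

604.8 kN (bearing governs)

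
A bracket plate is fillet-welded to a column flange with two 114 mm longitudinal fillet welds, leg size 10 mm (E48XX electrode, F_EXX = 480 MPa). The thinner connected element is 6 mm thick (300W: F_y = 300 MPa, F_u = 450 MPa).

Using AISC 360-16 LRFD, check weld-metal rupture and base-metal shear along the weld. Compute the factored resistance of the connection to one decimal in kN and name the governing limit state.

Weld metal: throat = 0.707×10 = 7.07 mm, L = 2×114 = 228 mm. φR_n = 0.75 × 0.6 × 480 × 7.07 × 228 = 348.2 kN.
Base metal shear (6 mm plate): yield φR_n = 1.0×0.6×300×6×228 = 246.2 kN; rupture φR_n = 0.75×0.6×450×6×228 = 277.0 kN; take 246.2 kN (yield).
Governing: min(348.2, 246.2) = 246.2 kN → base-metal shear.

246.2 kN (base-metal shear governs)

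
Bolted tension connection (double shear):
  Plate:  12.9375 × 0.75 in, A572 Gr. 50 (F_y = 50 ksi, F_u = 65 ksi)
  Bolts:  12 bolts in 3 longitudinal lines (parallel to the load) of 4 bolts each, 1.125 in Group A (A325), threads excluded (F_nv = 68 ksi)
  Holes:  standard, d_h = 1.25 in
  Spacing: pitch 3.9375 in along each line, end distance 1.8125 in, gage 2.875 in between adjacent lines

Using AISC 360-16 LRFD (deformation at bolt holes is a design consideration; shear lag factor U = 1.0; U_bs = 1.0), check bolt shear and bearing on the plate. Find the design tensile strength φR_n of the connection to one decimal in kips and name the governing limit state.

1044.8 kips (bearing governs)

Bolt shear: A_b = π(1.125)²/4 = 0.99402 in². φR_n = 0.75 × 68 × 0.99402 × 12 × 2 = 1216.7 kips.
Bearing (0.75 in plate, F_u = 65 ksi): end bolts L_c = 1.8125 − 1.25/2 = 1.1875, R_n = min(1.2×1.1875×0.75×65, 2.4×1.125×0.75×65) = 69.469 kips/bolt; interior L_c = 3.9375 − 1.25 = 2.6875, R_n = 131.63 kips/bolt. φR_n = 0.75 × (3×69.469 + 9×131.63) = 1044.8 kips.
Governing: min(1216.7, 1044.8) = 1044.8 kips → bearing.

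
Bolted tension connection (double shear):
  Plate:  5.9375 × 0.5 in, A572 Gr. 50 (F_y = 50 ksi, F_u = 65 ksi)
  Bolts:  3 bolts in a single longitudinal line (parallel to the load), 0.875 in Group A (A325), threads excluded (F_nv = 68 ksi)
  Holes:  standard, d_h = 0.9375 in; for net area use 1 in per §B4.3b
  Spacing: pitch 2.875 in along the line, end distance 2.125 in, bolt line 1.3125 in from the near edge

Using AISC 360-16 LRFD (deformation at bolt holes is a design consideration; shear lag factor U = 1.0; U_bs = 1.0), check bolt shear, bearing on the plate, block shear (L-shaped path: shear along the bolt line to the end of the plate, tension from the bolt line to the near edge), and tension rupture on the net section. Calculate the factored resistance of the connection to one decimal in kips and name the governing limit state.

98.4 kips (block shear governs)

Bolt shear: A_b = π(0.875)²/4 = 0.60132 in². φR_n = 0.75 × 68 × 0.60132 × 3 × 2 = 184.0 kips.
Bearing (0.5 in plate, F_u = 65 ksi): end bolts L_c = 2.125 − 0.9375/2 = 1.65625, R_n = min(1.2×1.65625×0.5×65, 2.4×0.875×0.5×65) = 64.594 kips/bolt; interior L_c = 2.875 − 0.9375 = 1.9375, R_n = 68.25 kips/bolt. φR_n = 0.75 × (1×64.594 + 2×68.25) = 150.8 kips.
Block shear: shear path 1×[2.125+2×2.875] = 1×7.875 in, A_gv = 3.9375, A_nv = 1×(7.875 − 2.5×1)×0.5 = 2.6875 in²; tension to near edge: (1.3125 − 0.5×1)×0.5 = 0.40625 in². R_n = min(0.6×65×2.6875, 0.6×50×3.9375) + 1.0×65×0.40625 = min(104.81, 118.13) + 26.406 = 131.22 kips. φR_n = 0.75 × 131.22 = 98.4 kips.
Tension rupture (net): A_n = (5.9375 − 1×1)×0.5 = 2.4688 in² (U = 1.0, A_e = A_n). φR_n = 0.75 × 65 × 2.4688 = 120.4 kips.
Governing: min(184.0, 150.8, 98.4, 120.4) = 98.4 kips → block shear.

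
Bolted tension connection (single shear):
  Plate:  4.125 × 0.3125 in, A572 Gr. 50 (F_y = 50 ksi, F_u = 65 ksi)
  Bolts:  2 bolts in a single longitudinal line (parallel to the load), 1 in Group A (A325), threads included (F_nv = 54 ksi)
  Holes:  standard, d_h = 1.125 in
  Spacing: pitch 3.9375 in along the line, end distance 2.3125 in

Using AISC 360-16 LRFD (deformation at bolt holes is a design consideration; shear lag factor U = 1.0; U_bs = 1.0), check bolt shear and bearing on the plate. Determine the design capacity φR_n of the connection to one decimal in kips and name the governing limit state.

Bolt shear: A_b = π(1)²/4 = 0.7854 in². φR_n = 0.75 × 54 × 0.7854 × 2 × 1 = 63.6 kips.
Bearing (0.3125 in plate, F_u = 65 ksi): end bolts L_c = 2.3125 − 1.125/2 = 1.75, R_n = min(1.2×1.75×0.3125×65, 2.4×1×0.3125×65) = 42.656 kips/bolt; interior L_c = 3.9375 − 1.125 = 2.8125, R_n = 48.75 kips/bolt. φR_n = 0.75 × (1×42.656 + 1×48.75) = 68.6 kips.
Governing: min(63.6, 68.6) = 63.6 kips → bolt shear.

63.6 kips (bolt shear governs)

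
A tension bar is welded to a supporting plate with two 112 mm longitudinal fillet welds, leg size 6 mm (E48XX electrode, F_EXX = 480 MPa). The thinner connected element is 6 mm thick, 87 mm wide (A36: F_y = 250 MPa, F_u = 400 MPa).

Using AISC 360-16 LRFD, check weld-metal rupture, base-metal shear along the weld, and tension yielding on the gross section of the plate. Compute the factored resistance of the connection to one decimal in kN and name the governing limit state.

Weld metal: throat = 0.707×6 = 4.242 mm, L = 2×112 = 224 mm. φR_n = 0.75 × 0.6 × 480 × 4.242 × 224 = 205.2 kN.
Base metal shear (6 mm plate): yield φR_n = 1.0×0.6×250×6×224 = 201.6 kN; rupture φR_n = 0.75×0.6×400×6×224 = 241.9 kN; take 201.6 kN (yield).
Tension yield (gross): A_g = 87×6 = 522 mm². φR_n = 0.90 × 250 × 522 = 117.5 kN.
Governing: min(205.2, 201.6, 117.5) = 117.5 kN → gross-section yield.

117.5 kN (gross-section yield governs)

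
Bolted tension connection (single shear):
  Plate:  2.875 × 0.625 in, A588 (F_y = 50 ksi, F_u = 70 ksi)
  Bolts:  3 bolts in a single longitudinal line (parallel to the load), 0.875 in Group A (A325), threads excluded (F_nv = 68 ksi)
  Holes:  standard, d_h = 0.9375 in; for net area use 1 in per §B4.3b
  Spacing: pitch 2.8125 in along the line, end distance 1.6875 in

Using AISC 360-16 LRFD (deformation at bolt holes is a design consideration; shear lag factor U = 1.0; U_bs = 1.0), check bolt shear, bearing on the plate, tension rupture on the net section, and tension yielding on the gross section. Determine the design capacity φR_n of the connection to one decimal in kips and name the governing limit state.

Bolt shear: A_b = π(0.875)²/4 = 0.60132 in². φR_n = 0.75 × 68 × 0.60132 × 3 × 1 = 92.0 kips.
Bearing (0.625 in plate, F_u = 70 ksi): end bolts L_c = 1.6875 − 0.9375/2 = 1.21875, R_n = min(1.2×1.21875×0.625×70, 2.4×0.875×0.625×70) = 63.984 kips/bolt; interior L_c = 2.8125 − 0.9375 = 1.875, R_n = 91.875 kips/bolt. φR_n = 0.75 × (1×63.984 + 2×91.875) = 185.8 kips.
Tension rupture (net): A_n = (2.875 − 1×1)×0.625 = 1.1719 in² (U = 1.0, A_e = A_n). φR_n = 0.75 × 70 × 1.1719 = 61.5 kips.
Tension yield (gross): A_g = 2.875×0.625 = 1.7969 in². φR_n = 0.90 × 50 × 1.7969 = 80.9 kips.
Governing: min(92.0, 185.8, 61.5, 80.9) = 61.5 kips → net-section rupture.

61.5 kips (net-section rupture governs)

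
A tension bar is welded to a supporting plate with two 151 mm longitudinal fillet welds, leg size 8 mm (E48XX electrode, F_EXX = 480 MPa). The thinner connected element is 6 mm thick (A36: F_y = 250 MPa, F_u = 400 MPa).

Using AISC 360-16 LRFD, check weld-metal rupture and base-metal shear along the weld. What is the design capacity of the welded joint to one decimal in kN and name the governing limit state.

271.8 kN (base-metal shear governs)

Weld metal: throat = 0.707×8 = 5.656 mm, L = 2×151 = 302 mm. φR_n = 0.75 × 0.6 × 480 × 5.656 × 302 = 369.0 kN.
Base metal shear (6 mm plate): yield φR_n = 1.0×0.6×250×6×302 = 271.8 kN; rupture φR_n = 0.75×0.6×400×6×302 = 326.2 kN; take 271.8 kN (yield).
Governing: min(369.0, 271.8) = 271.8 kN → base-metal shear.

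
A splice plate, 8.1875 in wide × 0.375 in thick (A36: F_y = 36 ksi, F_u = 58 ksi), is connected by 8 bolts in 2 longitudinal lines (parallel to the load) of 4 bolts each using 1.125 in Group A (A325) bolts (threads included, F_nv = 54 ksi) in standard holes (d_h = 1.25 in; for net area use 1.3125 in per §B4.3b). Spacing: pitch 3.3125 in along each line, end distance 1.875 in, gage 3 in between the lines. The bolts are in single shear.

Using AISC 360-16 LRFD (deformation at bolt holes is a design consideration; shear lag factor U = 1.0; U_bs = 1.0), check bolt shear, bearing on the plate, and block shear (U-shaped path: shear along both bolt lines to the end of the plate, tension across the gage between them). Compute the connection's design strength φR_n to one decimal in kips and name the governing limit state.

168.8 kips (block shear governs)

Bolt shear: A_b = π(1.125)²/4 = 0.99402 in². φR_n = 0.75 × 54 × 0.99402 × 8 × 1 = 322.1 kips.
Bearing (0.375 in plate, F_u = 58 ksi): end bolts L_c = 1.875 − 1.25/2 = 1.25, R_n = min(1.2×1.25×0.375×58, 2.4×1.125×0.375×58) = 32.625 kips/bolt; interior L_c = 3.3125 − 1.25 = 2.0625, R_n = 53.831 kips/bolt. φR_n = 0.75 × (2×32.625 + 6×53.831) = 291.2 kips.
Block shear: shear path 2×[1.875+3×3.3125] = 2×11.8125 in, A_gv = 8.8594, A_nv = 2×(11.8125 − 3.5×1.3125)×0.375 = 5.4141 in²; tension across gage: (3 − 1×1.3125)×0.375 = 0.63281 in². R_n = min(0.6×58×5.4141, 0.6×36×8.8594) + 1.0×58×0.63281 = min(188.41, 191.36) + 36.703 = 225.11 kips. φR_n = 0.75 × 225.11 = 168.8 kips.
Governing: min(322.1, 291.2, 168.8) = 168.8 kips → block shear.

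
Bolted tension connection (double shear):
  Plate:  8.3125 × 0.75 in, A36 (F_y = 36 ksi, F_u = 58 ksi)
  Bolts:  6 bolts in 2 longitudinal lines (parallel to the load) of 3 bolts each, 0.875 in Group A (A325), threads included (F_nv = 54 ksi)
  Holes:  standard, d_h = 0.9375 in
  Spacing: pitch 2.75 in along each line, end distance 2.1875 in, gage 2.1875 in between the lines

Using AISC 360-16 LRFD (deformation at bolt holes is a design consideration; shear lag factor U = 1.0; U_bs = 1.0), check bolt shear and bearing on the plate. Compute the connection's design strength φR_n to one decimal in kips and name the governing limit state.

Bolt shear: A_b = π(0.875)²/4 = 0.60132 in². φR_n = 0.75 × 54 × 0.60132 × 6 × 2 = 292.2 kips.
Bearing (0.75 in plate, F_u = 58 ksi): end bolts L_c = 2.1875 − 0.9375/2 = 1.71875, R_n = min(1.2×1.71875×0.75×58, 2.4×0.875×0.75×58) = 89.719 kips/bolt; interior L_c = 2.75 − 0.9375 = 1.8125, R_n = 91.35 kips/bolt. φR_n = 0.75 × (2×89.719 + 4×91.35) = 408.6 kips.
Governing: min(292.2, 408.6) = 292.2 kips → bolt shear.

292.2 kips (bolt shear governs)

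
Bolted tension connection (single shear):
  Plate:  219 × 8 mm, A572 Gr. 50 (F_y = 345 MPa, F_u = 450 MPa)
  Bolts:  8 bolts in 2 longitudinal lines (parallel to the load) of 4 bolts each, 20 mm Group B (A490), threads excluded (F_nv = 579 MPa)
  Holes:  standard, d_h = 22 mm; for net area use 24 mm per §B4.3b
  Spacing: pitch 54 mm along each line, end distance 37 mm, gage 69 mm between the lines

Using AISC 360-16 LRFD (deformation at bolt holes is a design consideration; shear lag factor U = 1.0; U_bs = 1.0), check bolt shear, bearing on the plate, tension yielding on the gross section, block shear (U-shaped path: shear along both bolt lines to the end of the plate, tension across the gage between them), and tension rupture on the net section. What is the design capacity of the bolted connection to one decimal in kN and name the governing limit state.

461.7 kN (net-section rupture governs)

Bolt shear: A_b = π(20)²/4 = 314.16 mm². φR_n = 0.75 × 579 × 314.16 × 8 × 1 = 1091.4 kN.
Bearing (8 mm plate, F_u = 450 MPa): end bolts L_c = 37 − 22/2 = 26, R_n = min(1.2×26×8×450, 2.4×20×8×450) = 112.32 kN/bolt; interior L_c = 54 − 22 = 32, R_n = 138.24 kN/bolt. φR_n = 0.75 × (2×112.32 + 6×138.24) = 790.6 kN.
Tension yield (gross): A_g = 219×8 = 1752 mm². φR_n = 0.90 × 345 × 1752 = 544.0 kN.
Block shear: shear path 2×[37+3×54] = 2×199 mm, A_gv = 3184, A_nv = 2×(199 − 3.5×24)×8 = 1840 mm²; tension across gage: (69 − 1×24)×8 = 360 mm². R_n = min(0.6×450×1840, 0.6×345×3184) + 1.0×450×360 = min(496.8, 659.09) + 162 = 658.8 kN. φR_n = 0.75 × 658.8 = 494.1 kN.
Tension rupture (net): A_n = (219 − 2×24)×8 = 1368 mm² (U = 1.0, A_e = A_n). φR_n = 0.75 × 450 × 1368 = 461.7 kN.
Governing: min(1091.4, 790.6, 544.0, 494.1, 461.7) = 461.7 kN → net-section rupture.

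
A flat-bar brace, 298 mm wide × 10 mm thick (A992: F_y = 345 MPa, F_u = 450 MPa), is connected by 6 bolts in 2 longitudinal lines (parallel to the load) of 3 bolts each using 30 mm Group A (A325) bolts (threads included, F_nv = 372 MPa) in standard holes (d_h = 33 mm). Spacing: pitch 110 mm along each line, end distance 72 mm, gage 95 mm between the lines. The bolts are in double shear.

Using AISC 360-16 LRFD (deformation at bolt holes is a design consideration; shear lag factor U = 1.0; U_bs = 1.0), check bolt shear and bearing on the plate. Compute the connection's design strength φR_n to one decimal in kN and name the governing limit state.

1421.6 kN (bearing governs)

Bolt shear: A_b = π(30)²/4 = 706.86 mm². φR_n = 0.75 × 372 × 706.86 × 6 × 2 = 2366.6 kN.
Bearing (10 mm plate, F_u = 450 MPa): end bolts L_c = 72 − 33/2 = 55.5, R_n = min(1.2×55.5×10×450, 2.4×30×10×450) = 299.7 kN/bolt; interior L_c = 110 − 33 = 77, R_n = 324 kN/bolt. φR_n = 0.75 × (2×299.7 + 4×324) = 1421.6 kN.
Governing: min(2366.6, 1421.6) = 1421.6 kN → bearing.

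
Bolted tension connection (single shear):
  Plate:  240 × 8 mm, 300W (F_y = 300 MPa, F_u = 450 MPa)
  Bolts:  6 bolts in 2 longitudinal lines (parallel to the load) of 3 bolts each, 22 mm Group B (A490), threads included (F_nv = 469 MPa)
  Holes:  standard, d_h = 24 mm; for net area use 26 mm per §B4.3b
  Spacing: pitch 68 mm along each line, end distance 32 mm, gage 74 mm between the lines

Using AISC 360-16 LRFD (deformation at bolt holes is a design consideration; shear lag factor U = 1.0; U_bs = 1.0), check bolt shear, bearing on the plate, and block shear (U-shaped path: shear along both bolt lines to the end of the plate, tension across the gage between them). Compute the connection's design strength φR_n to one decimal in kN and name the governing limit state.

Bolt shear: A_b = π(22)²/4 = 380.13 mm². φR_n = 0.75 × 469 × 380.13 × 6 × 1 = 802.3 kN.
Bearing (8 mm plate, F_u = 450 MPa): end bolts L_c = 32 − 24/2 = 20, R_n = min(1.2×20×8×450, 2.4×22×8×450) = 86.4 kN/bolt; interior L_c = 68 − 24 = 44, R_n = 190.08 kN/bolt. φR_n = 0.75 × (2×86.4 + 4×190.08) = 699.8 kN.
Block shear: shear path 2×[32+2×68] = 2×168 mm, A_gv = 2688, A_nv = 2×(168 − 2.5×26)×8 = 1648 mm²; tension across gage: (74 − 1×26)×8 = 384 mm². R_n = min(0.6×450×1648, 0.6×300×2688) + 1.0×450×384 = min(444.96, 483.84) + 172.8 = 617.76 kN. φR_n = 0.75 × 617.76 = 463.3 kN.
Governing: min(802.3, 699.8, 463.3) = 463.3 kN → block shear.

463.3 kN (block shear governs)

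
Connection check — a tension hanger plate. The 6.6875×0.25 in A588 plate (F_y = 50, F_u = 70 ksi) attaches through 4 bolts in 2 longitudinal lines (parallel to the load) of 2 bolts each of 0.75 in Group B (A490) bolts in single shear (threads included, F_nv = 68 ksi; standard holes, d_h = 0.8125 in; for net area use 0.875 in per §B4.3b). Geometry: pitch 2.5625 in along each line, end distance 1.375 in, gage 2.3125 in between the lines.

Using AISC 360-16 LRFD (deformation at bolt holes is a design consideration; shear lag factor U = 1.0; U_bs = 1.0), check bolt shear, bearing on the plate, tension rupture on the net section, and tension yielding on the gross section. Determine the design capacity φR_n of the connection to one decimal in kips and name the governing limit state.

Bolt shear: A_b = π(0.75)²/4 = 0.44179 in². φR_n = 0.75 × 68 × 0.44179 × 4 × 1 = 90.1 kips.
Bearing (0.25 in plate, F_u = 70 ksi): end bolts L_c = 1.375 − 0.8125/2 = 0.96875, R_n = min(1.2×0.96875×0.25×70, 2.4×0.75×0.25×70) = 20.344 kips/bolt; interior L_c = 2.5625 − 0.8125 = 1.75, R_n = 31.5 kips/bolt. φR_n = 0.75 × (2×20.344 + 2×31.5) = 77.8 kips.
Tension rupture (net): A_n = (6.6875 − 2×0.875)×0.25 = 1.2344 in² (U = 1.0, A_e = A_n). φR_n = 0.75 × 70 × 1.2344 = 64.8 kips.
Tension yield (gross): A_g = 6.6875×0.25 = 1.6719 in². φR_n = 0.90 × 50 × 1.6719 = 75.2 kips.
Governing: min(90.1, 77.8, 64.8, 75.2) = 64.8 kips → net-section rupture.

64.8 kips (net-section rupture governs)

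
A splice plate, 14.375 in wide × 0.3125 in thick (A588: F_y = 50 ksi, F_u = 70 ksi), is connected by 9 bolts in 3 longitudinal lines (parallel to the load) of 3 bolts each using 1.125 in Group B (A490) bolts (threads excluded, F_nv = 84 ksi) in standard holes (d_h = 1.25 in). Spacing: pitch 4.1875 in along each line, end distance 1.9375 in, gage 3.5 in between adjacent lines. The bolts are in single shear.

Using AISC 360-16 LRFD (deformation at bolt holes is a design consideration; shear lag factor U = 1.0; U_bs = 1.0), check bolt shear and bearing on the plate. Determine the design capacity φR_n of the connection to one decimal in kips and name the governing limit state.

Bolt shear: A_b = π(1.125)²/4 = 0.99402 in². φR_n = 0.75 × 84 × 0.99402 × 9 × 1 = 563.6 kips.
Bearing (0.3125 in plate, F_u = 70 ksi): end bolts L_c = 1.9375 − 1.25/2 = 1.3125, R_n = min(1.2×1.3125×0.3125×70, 2.4×1.125×0.3125×70) = 34.453 kips/bolt; interior L_c = 4.1875 − 1.25 = 2.9375, R_n = 59.063 kips/bolt. φR_n = 0.75 × (3×34.453 + 6×59.063) = 343.3 kips.
Governing: min(563.6, 343.3) = 343.3 kips → bearing.

343.3 kips (bearing governs)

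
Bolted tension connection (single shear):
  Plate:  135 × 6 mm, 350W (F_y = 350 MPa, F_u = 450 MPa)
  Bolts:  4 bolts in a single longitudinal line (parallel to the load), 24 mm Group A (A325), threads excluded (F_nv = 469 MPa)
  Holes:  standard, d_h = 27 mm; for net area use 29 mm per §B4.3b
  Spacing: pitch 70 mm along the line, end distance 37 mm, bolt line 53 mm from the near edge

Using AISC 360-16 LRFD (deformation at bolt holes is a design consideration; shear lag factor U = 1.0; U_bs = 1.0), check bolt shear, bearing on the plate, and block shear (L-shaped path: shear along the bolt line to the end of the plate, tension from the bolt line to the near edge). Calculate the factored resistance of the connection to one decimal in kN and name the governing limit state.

Bolt shear: A_b = π(24)²/4 = 452.39 mm². φR_n = 0.75 × 469 × 452.39 × 4 × 1 = 636.5 kN.
Bearing (6 mm plate, F_u = 450 MPa): end bolts L_c = 37 − 27/2 = 23.5, R_n = min(1.2×23.5×6×450, 2.4×24×6×450) = 76.14 kN/bolt; interior L_c = 70 − 27 = 43, R_n = 139.32 kN/bolt. φR_n = 0.75 × (1×76.14 + 3×139.32) = 370.6 kN.
Block shear: shear path 1×[37+3×70] = 1×247 mm, A_gv = 1482, A_nv = 1×(247 − 3.5×29)×6 = 873 mm²; tension to near edge: (53 − 0.5×29)×6 = 231 mm². R_n = min(0.6×450×873, 0.6×350×1482) + 1.0×450×231 = min(235.71, 311.22) + 103.95 = 339.66 kN. φR_n = 0.75 × 339.66 = 254.7 kN.
Governing: min(636.5, 370.6, 254.7) = 254.7 kN → block shear.

254.7 kN (block shear governs)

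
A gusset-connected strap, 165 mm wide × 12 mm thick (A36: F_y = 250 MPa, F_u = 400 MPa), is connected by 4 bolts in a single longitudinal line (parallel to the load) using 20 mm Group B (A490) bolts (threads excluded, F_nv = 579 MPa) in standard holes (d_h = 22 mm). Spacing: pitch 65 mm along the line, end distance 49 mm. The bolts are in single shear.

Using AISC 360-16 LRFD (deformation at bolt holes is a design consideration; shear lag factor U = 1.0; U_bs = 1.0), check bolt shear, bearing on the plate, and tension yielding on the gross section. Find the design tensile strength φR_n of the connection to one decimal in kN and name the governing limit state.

445.5 kN (gross-section yield governs)

Bolt shear: A_b = π(20)²/4 = 314.16 mm². φR_n = 0.75 × 579 × 314.16 × 4 × 1 = 545.7 kN.
Bearing (12 mm plate, F_u = 400 MPa): end bolts L_c = 49 − 22/2 = 38, R_n = min(1.2×38×12×400, 2.4×20×12×400) = 218.88 kN/bolt; interior L_c = 65 − 22 = 43, R_n = 230.4 kN/bolt. φR_n = 0.75 × (1×218.88 + 3×230.4) = 682.6 kN.
Tension yield (gross): A_g = 165×12 = 1980 mm². φR_n = 0.90 × 250 × 1980 = 445.5 kN.
Governing: min(545.7, 682.6, 445.5) = 445.5 kN → gross-section yield.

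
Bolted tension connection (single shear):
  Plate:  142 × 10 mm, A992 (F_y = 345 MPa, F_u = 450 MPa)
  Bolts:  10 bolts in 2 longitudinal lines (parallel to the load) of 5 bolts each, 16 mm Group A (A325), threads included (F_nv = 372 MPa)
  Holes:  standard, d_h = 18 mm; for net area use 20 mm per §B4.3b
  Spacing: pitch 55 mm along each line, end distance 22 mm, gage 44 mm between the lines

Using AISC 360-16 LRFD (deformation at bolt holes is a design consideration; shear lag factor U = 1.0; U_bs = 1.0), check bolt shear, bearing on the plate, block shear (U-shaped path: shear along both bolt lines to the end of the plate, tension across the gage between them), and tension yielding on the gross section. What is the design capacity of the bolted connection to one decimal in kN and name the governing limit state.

440.9 kN (gross-section yield governs)

Bolt shear: A_b = π(16)²/4 = 201.06 mm². φR_n = 0.75 × 372 × 201.06 × 10 × 1 = 561.0 kN.
Bearing (10 mm plate, F_u = 450 MPa): end bolts L_c = 22 − 18/2 = 13, R_n = min(1.2×13×10×450, 2.4×16×10×450) = 70.2 kN/bolt; interior L_c = 55 − 18 = 37, R_n = 172.8 kN/bolt. φR_n = 0.75 × (2×70.2 + 8×172.8) = 1142.1 kN.
Block shear: shear path 2×[22+4×55] = 2×242 mm, A_gv = 4840, A_nv = 2×(242 − 4.5×20)×10 = 3040 mm²; tension across gage: (44 − 1×20)×10 = 240 mm². R_n = min(0.6×450×3040, 0.6×345×4840) + 1.0×450×240 = min(820.8, 1001.9) + 108 = 928.8 kN. φR_n = 0.75 × 928.8 = 696.6 kN.
Tension yield (gross): A_g = 142×10 = 1420 mm². φR_n = 0.90 × 345 × 1420 = 440.9 kN.
Governing: min(561.0, 1142.1, 696.6, 440.9) = 440.9 kN → gross-section yield.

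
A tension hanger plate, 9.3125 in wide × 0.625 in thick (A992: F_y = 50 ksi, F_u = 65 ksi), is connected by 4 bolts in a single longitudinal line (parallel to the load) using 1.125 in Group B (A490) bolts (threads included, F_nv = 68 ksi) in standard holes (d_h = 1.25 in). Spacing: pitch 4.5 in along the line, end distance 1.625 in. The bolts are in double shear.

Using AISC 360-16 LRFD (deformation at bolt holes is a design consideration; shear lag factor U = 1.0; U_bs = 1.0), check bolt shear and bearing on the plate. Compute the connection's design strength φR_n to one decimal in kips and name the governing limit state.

283.4 kips (bearing governs)

Bolt shear: A_b = π(1.125)²/4 = 0.99402 in². φR_n = 0.75 × 68 × 0.99402 × 4 × 2 = 405.6 kips.
Bearing (0.625 in plate, F_u = 65 ksi): end bolts L_c = 1.625 − 1.25/2 = 1, R_n = min(1.2×1×0.625×65, 2.4×1.125×0.625×65) = 48.75 kips/bolt; interior L_c = 4.5 − 1.25 = 3.25, R_n = 109.69 kips/bolt. φR_n = 0.75 × (1×48.75 + 3×109.69) = 283.4 kips.
Governing: min(405.6, 283.4) = 283.4 kips → bearing.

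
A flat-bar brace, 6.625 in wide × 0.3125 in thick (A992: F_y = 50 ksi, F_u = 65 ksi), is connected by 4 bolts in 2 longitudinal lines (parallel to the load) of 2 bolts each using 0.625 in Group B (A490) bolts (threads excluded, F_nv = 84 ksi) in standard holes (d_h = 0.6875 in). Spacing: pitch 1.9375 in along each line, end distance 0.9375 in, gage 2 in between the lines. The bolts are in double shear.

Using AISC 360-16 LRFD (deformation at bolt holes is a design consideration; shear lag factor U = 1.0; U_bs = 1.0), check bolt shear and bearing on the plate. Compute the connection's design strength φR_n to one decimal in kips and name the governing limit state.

Bolt shear: A_b = π(0.625)²/4 = 0.3068 in². φR_n = 0.75 × 84 × 0.3068 × 4 × 2 = 154.6 kips.
Bearing (0.3125 in plate, F_u = 65 ksi): end bolts L_c = 0.9375 − 0.6875/2 = 0.59375, R_n = min(1.2×0.59375×0.3125×65, 2.4×0.625×0.3125×65) = 14.473 kips/bolt; interior L_c = 1.9375 − 0.6875 = 1.25, R_n = 30.469 kips/bolt. φR_n = 0.75 × (2×14.473 + 2×30.469) = 67.4 kips.
Governing: min(154.6, 67.4) = 67.4 kips → bearing.

67.4 kips (bearing governs)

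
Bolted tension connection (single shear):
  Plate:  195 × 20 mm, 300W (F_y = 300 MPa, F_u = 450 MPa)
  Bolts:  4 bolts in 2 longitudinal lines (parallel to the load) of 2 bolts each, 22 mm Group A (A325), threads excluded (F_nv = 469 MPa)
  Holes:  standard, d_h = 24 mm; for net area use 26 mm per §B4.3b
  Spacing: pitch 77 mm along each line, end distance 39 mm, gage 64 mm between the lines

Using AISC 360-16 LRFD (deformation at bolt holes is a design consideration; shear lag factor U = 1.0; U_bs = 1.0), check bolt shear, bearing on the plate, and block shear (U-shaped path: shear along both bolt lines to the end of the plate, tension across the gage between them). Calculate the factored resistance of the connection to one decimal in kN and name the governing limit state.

Bolt shear: A_b = π(22)²/4 = 380.13 mm². φR_n = 0.75 × 469 × 380.13 × 4 × 1 = 534.8 kN.
Bearing (20 mm plate, F_u = 450 MPa): end bolts L_c = 39 − 24/2 = 27, R_n = min(1.2×27×20×450, 2.4×22×20×450) = 291.6 kN/bolt; interior L_c = 77 − 24 = 53, R_n = 475.2 kN/bolt. φR_n = 0.75 × (2×291.6 + 2×475.2) = 1150.2 kN.
Block shear: shear path 2×[39+1×77] = 2×116 mm, A_gv = 4640, A_nv = 2×(116 − 1.5×26)×20 = 3080 mm²; tension across gage: (64 − 1×26)×20 = 760 mm². R_n = min(0.6×450×3080, 0.6×300×4640) + 1.0×450×760 = min(831.6, 835.2) + 342 = 1173.6 kN. φR_n = 0.75 × 1173.6 = 880.2 kN.
Governing: min(534.8, 1150.2, 880.2) = 534.8 kN → bolt shear.

534.8 kN (bolt shear governs)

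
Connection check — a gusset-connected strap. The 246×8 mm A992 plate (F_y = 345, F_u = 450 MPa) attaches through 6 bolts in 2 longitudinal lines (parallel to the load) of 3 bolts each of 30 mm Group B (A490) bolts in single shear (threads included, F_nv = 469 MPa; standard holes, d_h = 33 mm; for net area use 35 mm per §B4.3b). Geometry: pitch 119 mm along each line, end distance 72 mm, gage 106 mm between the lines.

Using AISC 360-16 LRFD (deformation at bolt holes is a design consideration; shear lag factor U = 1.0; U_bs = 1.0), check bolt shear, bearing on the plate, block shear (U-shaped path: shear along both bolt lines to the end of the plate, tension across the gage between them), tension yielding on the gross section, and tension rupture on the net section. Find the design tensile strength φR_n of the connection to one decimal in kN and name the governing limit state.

475.2 kN (net-section rupture governs)

Bolt shear: A_b = π(30)²/4 = 706.86 mm². φR_n = 0.75 × 469 × 706.86 × 6 × 1 = 1491.8 kN.
Bearing (8 mm plate, F_u = 450 MPa): end bolts L_c = 72 − 33/2 = 55.5, R_n = min(1.2×55.5×8×450, 2.4×30×8×450) = 239.76 kN/bolt; interior L_c = 119 − 33 = 86, R_n = 259.2 kN/bolt. φR_n = 0.75 × (2×239.76 + 4×259.2) = 1137.2 kN.
Block shear: shear path 2×[72+2×119] = 2×310 mm, A_gv = 4960, A_nv = 2×(310 − 2.5×35)×8 = 3560 mm²; tension across gage: (106 − 1×35)×8 = 568 mm². R_n = min(0.6×450×3560, 0.6×345×4960) + 1.0×450×568 = min(961.2, 1026.7) + 255.6 = 1216.8 kN. φR_n = 0.75 × 1216.8 = 912.6 kN.
Tension yield (gross): A_g = 246×8 = 1968 mm². φR_n = 0.90 × 345 × 1968 = 611.1 kN.
Tension rupture (net): A_n = (246 − 2×35)×8 = 1408 mm² (U = 1.0, A_e = A_n). φR_n = 0.75 × 450 × 1408 = 475.2 kN.
Governing: min(1491.8, 1137.2, 912.6, 611.1, 475.2) = 475.2 kN → net-section rupture.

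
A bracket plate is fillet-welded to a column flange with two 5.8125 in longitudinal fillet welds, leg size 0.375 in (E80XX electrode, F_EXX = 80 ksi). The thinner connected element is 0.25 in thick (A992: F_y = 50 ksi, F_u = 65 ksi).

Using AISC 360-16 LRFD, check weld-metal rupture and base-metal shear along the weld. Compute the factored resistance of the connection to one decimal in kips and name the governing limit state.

Weld metal: throat = 0.707×0.375 = 0.26513 in, L = 2×5.8125 = 11.625 in. φR_n = 0.75 × 0.6 × 80 × 0.26513 × 11.625 = 111.0 kips.
Base metal shear (0.25 in plate): yield φR_n = 1.0×0.6×50×0.25×11.625 = 87.2 kips; rupture φR_n = 0.75×0.6×65×0.25×11.625 = 85.0 kips; take 85.0 kips (rupture).
Governing: min(111.0, 85.0) = 85.0 kips → base-metal shear.

85.0 kips (base-metal shear governs)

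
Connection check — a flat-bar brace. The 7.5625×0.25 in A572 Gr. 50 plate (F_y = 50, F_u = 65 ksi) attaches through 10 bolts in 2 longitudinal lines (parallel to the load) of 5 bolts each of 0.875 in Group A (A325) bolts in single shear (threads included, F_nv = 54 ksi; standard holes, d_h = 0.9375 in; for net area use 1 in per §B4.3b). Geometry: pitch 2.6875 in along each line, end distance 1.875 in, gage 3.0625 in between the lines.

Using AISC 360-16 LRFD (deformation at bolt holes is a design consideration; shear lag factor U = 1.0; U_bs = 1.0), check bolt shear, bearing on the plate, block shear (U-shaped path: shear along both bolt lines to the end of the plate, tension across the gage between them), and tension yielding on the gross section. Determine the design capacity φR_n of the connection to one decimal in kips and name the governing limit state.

Bolt shear: A_b = π(0.875)²/4 = 0.60132 in². φR_n = 0.75 × 54 × 0.60132 × 10 × 1 = 243.5 kips.
Bearing (0.25 in plate, F_u = 65 ksi): end bolts L_c = 1.875 − 0.9375/2 = 1.40625, R_n = min(1.2×1.40625×0.25×65, 2.4×0.875×0.25×65) = 27.422 kips/bolt; interior L_c = 2.6875 − 0.9375 = 1.75, R_n = 34.125 kips/bolt. φR_n = 0.75 × (2×27.422 + 8×34.125) = 245.9 kips.
Block shear: shear path 2×[1.875+4×2.6875] = 2×12.625 in, A_gv = 6.3125, A_nv = 2×(12.625 − 4.5×1)×0.25 = 4.0625 in²; tension across gage: (3.0625 − 1×1)×0.25 = 0.51563 in². R_n = min(0.6×65×4.0625, 0.6×50×6.3125) + 1.0×65×0.51563 = min(158.44, 189.38) + 33.516 = 191.96 kips. φR_n = 0.75 × 191.96 = 144.0 kips.
Tension yield (gross): A_g = 7.5625×0.25 = 1.8906 in². φR_n = 0.90 × 50 × 1.8906 = 85.1 kips.
Governing: min(243.5, 245.9, 144.0, 85.1) = 85.1 kips → gross-section yield.

85.1 kips (gross-section yield governs)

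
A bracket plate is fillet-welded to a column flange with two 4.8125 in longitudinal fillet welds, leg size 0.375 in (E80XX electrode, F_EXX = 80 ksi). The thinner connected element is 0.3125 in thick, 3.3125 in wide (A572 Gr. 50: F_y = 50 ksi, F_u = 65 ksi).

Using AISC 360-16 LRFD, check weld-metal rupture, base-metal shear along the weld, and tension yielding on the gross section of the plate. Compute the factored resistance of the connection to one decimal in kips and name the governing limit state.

46.6 kips (gross-section yield governs)

Weld metal: throat = 0.707×0.375 = 0.26513 in, L = 2×4.8125 = 9.625 in. φR_n = 0.75 × 0.6 × 80 × 0.26513 × 9.625 = 91.9 kips.
Base metal shear (0.3125 in plate): yield φR_n = 1.0×0.6×50×0.3125×9.625 = 90.2 kips; rupture φR_n = 0.75×0.6×65×0.3125×9.625 = 88.0 kips; take 88.0 kips (rupture).
Tension yield (gross): A_g = 3.3125×0.3125 = 1.0352 in². φR_n = 0.90 × 50 × 1.0352 = 46.6 kips.
Governing: min(91.9, 88.0, 46.6) = 46.6 kips → gross-section yield.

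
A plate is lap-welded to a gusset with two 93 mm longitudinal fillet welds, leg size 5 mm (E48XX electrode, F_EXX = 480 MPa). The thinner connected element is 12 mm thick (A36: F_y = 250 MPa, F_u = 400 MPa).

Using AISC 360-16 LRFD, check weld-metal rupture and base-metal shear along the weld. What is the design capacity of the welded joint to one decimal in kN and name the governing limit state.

Weld metal: throat = 0.707×5 = 3.535 mm, L = 2×93 = 186 mm. φR_n = 0.75 × 0.6 × 480 × 3.535 × 186 = 142.0 kN.
Base metal shear (12 mm plate): yield φR_n = 1.0×0.6×250×12×186 = 334.8 kN; rupture φR_n = 0.75×0.6×400×12×186 = 401.8 kN; take 334.8 kN (yield).
Governing: min(142.0, 334.8) = 142.0 kN → weld metal.

142.0 kN (weld metal governs)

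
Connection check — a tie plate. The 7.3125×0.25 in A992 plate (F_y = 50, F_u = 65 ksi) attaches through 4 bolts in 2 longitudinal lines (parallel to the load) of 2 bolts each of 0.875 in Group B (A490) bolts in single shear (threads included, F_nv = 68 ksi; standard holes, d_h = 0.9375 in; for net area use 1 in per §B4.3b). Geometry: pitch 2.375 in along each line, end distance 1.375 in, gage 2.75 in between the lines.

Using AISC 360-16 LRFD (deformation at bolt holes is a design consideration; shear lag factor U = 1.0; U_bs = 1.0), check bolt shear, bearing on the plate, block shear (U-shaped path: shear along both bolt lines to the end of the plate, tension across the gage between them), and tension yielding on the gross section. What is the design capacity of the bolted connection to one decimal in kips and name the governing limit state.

54.2 kips (block shear governs)

Bolt shear: A_b = π(0.875)²/4 = 0.60132 in². φR_n = 0.75 × 68 × 0.60132 × 4 × 1 = 122.7 kips.
Bearing (0.25 in plate, F_u = 65 ksi): end bolts L_c = 1.375 − 0.9375/2 = 0.90625, R_n = min(1.2×0.90625×0.25×65, 2.4×0.875×0.25×65) = 17.672 kips/bolt; interior L_c = 2.375 − 0.9375 = 1.4375, R_n = 28.031 kips/bolt. φR_n = 0.75 × (2×17.672 + 2×28.031) = 68.6 kips.
Block shear: shear path 2×[1.375+1×2.375] = 2×3.75 in, A_gv = 1.875, A_nv = 2×(3.75 − 1.5×1)×0.25 = 1.125 in²; tension across gage: (2.75 − 1×1)×0.25 = 0.4375 in². R_n = min(0.6×65×1.125, 0.6×50×1.875) + 1.0×65×0.4375 = min(43.875, 56.25) + 28.438 = 72.313 kips. φR_n = 0.75 × 72.313 = 54.2 kips.
Tension yield (gross): A_g = 7.3125×0.25 = 1.8281 in². φR_n = 0.90 × 50 × 1.8281 = 82.3 kips.
Governing: min(122.7, 68.6, 54.2, 82.3) = 54.2 kips → block shear.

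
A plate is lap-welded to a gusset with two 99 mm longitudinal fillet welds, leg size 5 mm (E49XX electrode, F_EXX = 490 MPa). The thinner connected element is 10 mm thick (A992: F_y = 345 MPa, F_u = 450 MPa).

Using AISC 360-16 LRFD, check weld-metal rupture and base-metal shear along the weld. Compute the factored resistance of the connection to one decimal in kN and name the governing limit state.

154.3 kN (weld metal governs)

Weld metal: throat = 0.707×5 = 3.535 mm, L = 2×99 = 198 mm. φR_n = 0.75 × 0.6 × 490 × 3.535 × 198 = 154.3 kN.
Base metal shear (10 mm plate): yield φR_n = 1.0×0.6×345×10×198 = 409.9 kN; rupture φR_n = 0.75×0.6×450×10×198 = 401.0 kN; take 401.0 kN (rupture).
Governing: min(154.3, 401.0) = 154.3 kN → weld metal.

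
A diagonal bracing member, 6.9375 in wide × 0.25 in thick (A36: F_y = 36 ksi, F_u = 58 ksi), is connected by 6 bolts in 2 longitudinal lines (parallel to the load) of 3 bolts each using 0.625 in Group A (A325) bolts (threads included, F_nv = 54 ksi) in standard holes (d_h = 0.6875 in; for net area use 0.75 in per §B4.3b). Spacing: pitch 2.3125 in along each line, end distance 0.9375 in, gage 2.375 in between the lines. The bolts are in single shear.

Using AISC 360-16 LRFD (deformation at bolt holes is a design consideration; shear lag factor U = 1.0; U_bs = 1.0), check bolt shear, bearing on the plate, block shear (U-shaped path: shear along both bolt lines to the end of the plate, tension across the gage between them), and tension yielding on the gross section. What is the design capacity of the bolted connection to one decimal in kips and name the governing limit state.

Bolt shear: A_b = π(0.625)²/4 = 0.3068 in². φR_n = 0.75 × 54 × 0.3068 × 6 × 1 = 74.6 kips.
Bearing (0.25 in plate, F_u = 58 ksi): end bolts L_c = 0.9375 − 0.6875/2 = 0.59375, R_n = min(1.2×0.59375×0.25×58, 2.4×0.625×0.25×58) = 10.331 kips/bolt; interior L_c = 2.3125 − 0.6875 = 1.625, R_n = 21.75 kips/bolt. φR_n = 0.75 × (2×10.331 + 4×21.75) = 80.7 kips.
Block shear: shear path 2×[0.9375+2×2.3125] = 2×5.5625 in, A_gv = 2.7813, A_nv = 2×(5.5625 − 2.5×0.75)×0.25 = 1.8438 in²; tension across gage: (2.375 − 1×0.75)×0.25 = 0.40625 in². R_n = min(0.6×58×1.8438, 0.6×36×2.7813) + 1.0×58×0.40625 = min(64.164, 60.076) + 23.563 = 83.639 kips. φR_n = 0.75 × 83.639 = 62.7 kips.
Tension yield (gross): A_g = 6.9375×0.25 = 1.7344 in². φR_n = 0.90 × 36 × 1.7344 = 56.2 kips.
Governing: min(74.6, 80.7, 62.7, 56.2) = 56.2 kips → gross-section yield.

56.2 kips (gross-section yield governs)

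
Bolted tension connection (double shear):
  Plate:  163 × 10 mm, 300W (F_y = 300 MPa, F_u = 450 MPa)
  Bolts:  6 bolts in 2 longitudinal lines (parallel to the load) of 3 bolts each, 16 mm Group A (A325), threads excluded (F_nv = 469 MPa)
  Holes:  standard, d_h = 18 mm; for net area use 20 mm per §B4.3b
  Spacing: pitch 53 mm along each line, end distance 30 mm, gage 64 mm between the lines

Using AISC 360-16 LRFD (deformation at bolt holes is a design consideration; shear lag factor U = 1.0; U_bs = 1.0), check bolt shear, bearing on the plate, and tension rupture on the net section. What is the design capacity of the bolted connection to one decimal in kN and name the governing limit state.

Bolt shear: A_b = π(16)²/4 = 201.06 mm². φR_n = 0.75 × 469 × 201.06 × 6 × 2 = 848.7 kN.
Bearing (10 mm plate, F_u = 450 MPa): end bolts L_c = 30 − 18/2 = 21, R_n = min(1.2×21×10×450, 2.4×16×10×450) = 113.4 kN/bolt; interior L_c = 53 − 18 = 35, R_n = 172.8 kN/bolt. φR_n = 0.75 × (2×113.4 + 4×172.8) = 688.5 kN.
Tension rupture (net): A_n = (163 − 2×20)×10 = 1230 mm² (U = 1.0, A_e = A_n). φR_n = 0.75 × 450 × 1230 = 415.1 kN.
Governing: min(848.7, 688.5, 415.1) = 415.1 kN → net-section rupture.

415.1 kN (net-section rupture governs)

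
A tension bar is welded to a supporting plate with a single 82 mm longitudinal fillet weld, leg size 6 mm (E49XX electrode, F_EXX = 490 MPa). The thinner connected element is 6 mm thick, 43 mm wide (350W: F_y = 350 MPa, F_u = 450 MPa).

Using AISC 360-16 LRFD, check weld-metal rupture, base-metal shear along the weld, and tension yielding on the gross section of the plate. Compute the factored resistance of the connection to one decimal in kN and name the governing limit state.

Weld metal: throat = 0.707×6 = 4.242 mm, L = 82 mm. φR_n = 0.75 × 0.6 × 490 × 4.242 × 82 = 76.7 kN.
Base metal shear (6 mm plate): yield φR_n = 1.0×0.6×350×6×82 = 103.3 kN; rupture φR_n = 0.75×0.6×450×6×82 = 99.6 kN; take 99.6 kN (rupture).
Tension yield (gross): A_g = 43×6 = 258 mm². φR_n = 0.90 × 350 × 258 = 81.3 kN.
Governing: min(76.7, 99.6, 81.3) = 76.7 kN → weld metal.

76.7 kN (weld metal governs)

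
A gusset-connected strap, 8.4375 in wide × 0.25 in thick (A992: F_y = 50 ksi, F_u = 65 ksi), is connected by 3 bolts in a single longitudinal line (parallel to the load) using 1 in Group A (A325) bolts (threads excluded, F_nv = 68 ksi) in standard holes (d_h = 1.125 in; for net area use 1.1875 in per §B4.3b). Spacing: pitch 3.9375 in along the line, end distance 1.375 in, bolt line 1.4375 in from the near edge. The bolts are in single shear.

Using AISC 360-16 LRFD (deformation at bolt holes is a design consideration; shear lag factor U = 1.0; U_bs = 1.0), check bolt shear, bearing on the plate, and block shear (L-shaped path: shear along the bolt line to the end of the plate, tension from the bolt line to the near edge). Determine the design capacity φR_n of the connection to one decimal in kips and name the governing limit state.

56.2 kips (block shear governs)

Bolt shear: A_b = π(1)²/4 = 0.7854 in². φR_n = 0.75 × 68 × 0.7854 × 3 × 1 = 120.2 kips.
Bearing (0.25 in plate, F_u = 65 ksi): end bolts L_c = 1.375 − 1.125/2 = 0.8125, R_n = min(1.2×0.8125×0.25×65, 2.4×1×0.25×65) = 15.844 kips/bolt; interior L_c = 3.9375 − 1.125 = 2.8125, R_n = 39 kips/bolt. φR_n = 0.75 × (1×15.844 + 2×39) = 70.4 kips.
Block shear: shear path 1×[1.375+2×3.9375] = 1×9.25 in, A_gv = 2.3125, A_nv = 1×(9.25 − 2.5×1.1875)×0.25 = 1.5703 in²; tension to near edge: (1.4375 − 0.5×1.1875)×0.25 = 0.21094 in². R_n = min(0.6×65×1.5703, 0.6×50×2.3125) + 1.0×65×0.21094 = min(61.242, 69.375) + 13.711 = 74.953 kips. φR_n = 0.75 × 74.953 = 56.2 kips.
Governing: min(120.2, 70.4, 56.2) = 56.2 kips → block shear.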